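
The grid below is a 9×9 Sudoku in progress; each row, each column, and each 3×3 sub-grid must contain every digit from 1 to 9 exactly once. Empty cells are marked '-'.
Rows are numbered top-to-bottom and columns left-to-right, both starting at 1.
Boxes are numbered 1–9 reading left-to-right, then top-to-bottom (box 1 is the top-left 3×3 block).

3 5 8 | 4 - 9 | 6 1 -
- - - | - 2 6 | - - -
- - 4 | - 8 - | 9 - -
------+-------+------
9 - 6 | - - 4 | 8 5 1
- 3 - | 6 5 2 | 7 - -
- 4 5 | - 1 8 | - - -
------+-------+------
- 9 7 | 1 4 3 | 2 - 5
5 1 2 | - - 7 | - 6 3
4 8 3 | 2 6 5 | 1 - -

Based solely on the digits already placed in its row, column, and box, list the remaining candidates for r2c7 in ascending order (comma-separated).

3,4,5

Row 2 already contains {2, 6}.
Column 7 already contains {1, 2, 6, 7, 8, 9}.
Its 3×3 block (box 3) already contains {1, 6, 9}.
Removing those from 1–9 leaves {3, 4, 5} as the candidates for r2c7.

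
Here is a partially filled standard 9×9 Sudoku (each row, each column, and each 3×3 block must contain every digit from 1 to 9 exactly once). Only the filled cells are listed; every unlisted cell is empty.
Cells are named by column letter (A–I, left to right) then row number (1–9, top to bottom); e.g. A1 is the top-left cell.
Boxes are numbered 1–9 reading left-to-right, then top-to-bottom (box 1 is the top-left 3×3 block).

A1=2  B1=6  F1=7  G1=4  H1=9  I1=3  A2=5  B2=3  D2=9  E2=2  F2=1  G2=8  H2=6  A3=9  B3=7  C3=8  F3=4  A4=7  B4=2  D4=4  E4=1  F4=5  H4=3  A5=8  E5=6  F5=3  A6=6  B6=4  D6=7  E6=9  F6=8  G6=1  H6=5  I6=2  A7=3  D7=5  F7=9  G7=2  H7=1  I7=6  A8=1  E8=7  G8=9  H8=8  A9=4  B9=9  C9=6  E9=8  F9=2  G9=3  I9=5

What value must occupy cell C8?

Cell C8 itself could take any of {2, 5} by direct elimination.
Consider where 2 can go in row 8.
B8 is out (column B already has a 2).
D8 is out (box 8 already has a 2).
F8 is out (column F already has a 2).
I8 is out (column I already has a 2).
So the only cell in row 8 that can hold 2 is C8.
Therefore C8 = 2.

2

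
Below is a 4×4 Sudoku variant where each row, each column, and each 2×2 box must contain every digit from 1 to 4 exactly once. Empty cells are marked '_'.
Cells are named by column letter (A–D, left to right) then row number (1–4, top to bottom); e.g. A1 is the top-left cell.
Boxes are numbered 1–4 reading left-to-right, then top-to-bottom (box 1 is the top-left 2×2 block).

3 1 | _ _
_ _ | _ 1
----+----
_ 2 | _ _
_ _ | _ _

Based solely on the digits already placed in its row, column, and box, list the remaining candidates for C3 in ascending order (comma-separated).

Row 3 already contains {2}.
Column C already contains {}.
Its 2×2 block (box 4) already contains {}.
Removing those from 1–4 leaves {1, 3, 4} as the candidates for C3.

1,3,4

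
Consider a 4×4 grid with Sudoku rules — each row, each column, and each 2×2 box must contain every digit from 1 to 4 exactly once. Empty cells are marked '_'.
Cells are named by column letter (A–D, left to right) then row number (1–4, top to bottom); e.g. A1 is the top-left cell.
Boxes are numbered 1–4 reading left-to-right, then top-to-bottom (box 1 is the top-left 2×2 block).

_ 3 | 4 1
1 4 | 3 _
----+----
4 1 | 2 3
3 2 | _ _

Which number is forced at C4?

1

Row 4 already contains {2, 3}.
Column C already contains {2, 3, 4}.
Its 2×2 block (box 4) already contains {2, 3}.
The only value from 1–4 not eliminated is 1, so C4 = 1.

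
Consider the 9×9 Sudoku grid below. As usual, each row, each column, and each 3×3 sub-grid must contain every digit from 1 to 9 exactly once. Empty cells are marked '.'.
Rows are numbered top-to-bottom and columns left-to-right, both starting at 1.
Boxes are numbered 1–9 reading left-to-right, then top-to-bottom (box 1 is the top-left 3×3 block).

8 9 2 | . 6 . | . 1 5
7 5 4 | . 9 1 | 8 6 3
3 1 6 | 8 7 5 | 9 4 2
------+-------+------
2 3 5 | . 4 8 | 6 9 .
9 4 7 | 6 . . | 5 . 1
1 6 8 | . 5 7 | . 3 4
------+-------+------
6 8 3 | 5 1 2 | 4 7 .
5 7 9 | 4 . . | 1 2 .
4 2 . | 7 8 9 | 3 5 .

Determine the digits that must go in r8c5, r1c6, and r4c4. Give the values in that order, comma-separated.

For r8c5:
  Row 8 already contains {1, 2, 4, 5, 7, 9}.
  Column 5 already contains {1, 4, 5, 6, 7, 8, 9}.
  Its 3×3 block (box 8) already contains {1, 2, 4, 5, 7, 8, 9}.
  The only value from 1–9 not eliminated is 3, so r8c5 = 3.
For r1c6:
  Consider where 4 can go in column 6.
  r5c6 is out (row 5 already has a 4).
  r8c6 is out (row 8 already has a 4).
  So the only cell in column 6 that can hold 4 is r1c6.
  So r1c6 = 4.
For r4c4:
  Row 4 already contains {2, 3, 4, 5, 6, 8, 9}.
  Column 4 already contains {4, 5, 6, 7, 8}.
  Its 3×3 block (box 5) already contains {4, 5, 6, 7, 8}.
  The only value from 1–9 not eliminated is 1, so r4c4 = 1.

3,4,1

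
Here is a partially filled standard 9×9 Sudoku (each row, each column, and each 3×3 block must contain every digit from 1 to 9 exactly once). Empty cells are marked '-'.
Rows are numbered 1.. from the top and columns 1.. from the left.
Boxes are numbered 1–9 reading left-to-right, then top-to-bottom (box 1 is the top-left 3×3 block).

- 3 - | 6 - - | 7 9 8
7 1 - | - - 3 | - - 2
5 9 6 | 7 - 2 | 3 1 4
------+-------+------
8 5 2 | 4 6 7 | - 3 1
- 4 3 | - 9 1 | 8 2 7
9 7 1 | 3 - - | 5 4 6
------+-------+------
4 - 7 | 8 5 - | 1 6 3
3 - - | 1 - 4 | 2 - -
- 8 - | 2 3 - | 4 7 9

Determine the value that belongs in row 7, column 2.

2

Row 7 already contains {1, 3, 4, 5, 6, 7, 8}.
Column 2 already contains {1, 3, 4, 5, 7, 8, 9}.
Its 3×3 block (box 7) already contains {3, 4, 7, 8}.
The only value from 1–9 not eliminated is 2, so row 7, column 2 = 2.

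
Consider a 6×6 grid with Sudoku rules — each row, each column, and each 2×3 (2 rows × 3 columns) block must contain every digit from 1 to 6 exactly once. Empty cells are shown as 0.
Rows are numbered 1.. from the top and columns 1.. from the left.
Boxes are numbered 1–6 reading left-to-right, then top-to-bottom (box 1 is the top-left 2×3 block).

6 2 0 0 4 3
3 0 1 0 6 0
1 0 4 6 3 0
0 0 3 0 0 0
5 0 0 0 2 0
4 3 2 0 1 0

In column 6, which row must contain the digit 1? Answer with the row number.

4

Consider where 1 can go in column 6.
row 2, column 6 is out (row 2 already has a 1).
row 3, column 6 is out (row 3 already has a 1).
row 5, column 6 is out (box 6 already has a 1).
row 6, column 6 is out (row 6 already has a 1).
So the only cell in column 6 that can hold 1 is row 4, column 6.
That is row 4.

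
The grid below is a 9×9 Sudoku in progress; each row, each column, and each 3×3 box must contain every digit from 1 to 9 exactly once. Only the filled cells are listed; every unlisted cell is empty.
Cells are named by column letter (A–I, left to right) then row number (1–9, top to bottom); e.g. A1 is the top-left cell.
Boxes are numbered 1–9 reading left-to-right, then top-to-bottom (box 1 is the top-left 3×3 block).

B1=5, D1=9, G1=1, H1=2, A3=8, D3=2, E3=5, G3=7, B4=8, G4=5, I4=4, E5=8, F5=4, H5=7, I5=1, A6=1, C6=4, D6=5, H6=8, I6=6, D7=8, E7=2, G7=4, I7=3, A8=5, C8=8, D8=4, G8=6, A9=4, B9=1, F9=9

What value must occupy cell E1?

4

Cell E1 itself could take any of {3, 4, 6, 7} by direct elimination.
Consider where 4 can go in row 1.
A1 is out (column A already has a 4).
C1 is out (column C already has a 4).
F1 is out (column F already has a 4).
I1 is out (column I already has a 4).
So the only cell in row 1 that can hold 4 is E1.
Therefore E1 = 4.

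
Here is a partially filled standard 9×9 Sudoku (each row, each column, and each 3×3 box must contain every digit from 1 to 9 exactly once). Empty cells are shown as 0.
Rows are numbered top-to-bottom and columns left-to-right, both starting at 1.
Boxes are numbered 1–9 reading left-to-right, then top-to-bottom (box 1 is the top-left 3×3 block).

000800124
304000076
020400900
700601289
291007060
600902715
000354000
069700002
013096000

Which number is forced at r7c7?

6

Cell r7c7 itself could take any of {6, 8} by direct elimination.
Consider where 6 can go in box 9.
r7c8 is out (column 8 already has a 6). r7c9 is out (column 9 already has a 6). r8c7 is out (row 8 already has a 6). r8c8 is out (row 8 already has a 6). The remaining empty cells in box 9 are similarly blocked.
So the only cell in box 9 that can hold 6 is r7c7.
Therefore r7c7 = 6.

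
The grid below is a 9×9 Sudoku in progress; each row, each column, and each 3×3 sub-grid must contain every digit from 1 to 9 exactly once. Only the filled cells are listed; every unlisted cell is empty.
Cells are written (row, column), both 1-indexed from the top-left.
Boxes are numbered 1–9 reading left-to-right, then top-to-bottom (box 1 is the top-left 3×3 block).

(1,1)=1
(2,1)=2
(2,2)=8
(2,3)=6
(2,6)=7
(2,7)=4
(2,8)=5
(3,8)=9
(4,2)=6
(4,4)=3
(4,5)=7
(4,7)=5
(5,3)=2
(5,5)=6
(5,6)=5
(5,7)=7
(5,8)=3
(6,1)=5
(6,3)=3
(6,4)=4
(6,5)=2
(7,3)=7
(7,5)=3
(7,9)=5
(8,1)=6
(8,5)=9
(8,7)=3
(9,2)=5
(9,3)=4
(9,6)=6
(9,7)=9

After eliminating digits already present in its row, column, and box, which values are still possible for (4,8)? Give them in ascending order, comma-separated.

Row 4 already contains {3, 5, 6, 7}.
Column 8 already contains {3, 5, 9}.
Its 3×3 block (box 6) already contains {3, 5, 7}.
Removing those from 1–9 leaves {1, 2, 4, 8} as the candidates for (4,8).

1,2,4,8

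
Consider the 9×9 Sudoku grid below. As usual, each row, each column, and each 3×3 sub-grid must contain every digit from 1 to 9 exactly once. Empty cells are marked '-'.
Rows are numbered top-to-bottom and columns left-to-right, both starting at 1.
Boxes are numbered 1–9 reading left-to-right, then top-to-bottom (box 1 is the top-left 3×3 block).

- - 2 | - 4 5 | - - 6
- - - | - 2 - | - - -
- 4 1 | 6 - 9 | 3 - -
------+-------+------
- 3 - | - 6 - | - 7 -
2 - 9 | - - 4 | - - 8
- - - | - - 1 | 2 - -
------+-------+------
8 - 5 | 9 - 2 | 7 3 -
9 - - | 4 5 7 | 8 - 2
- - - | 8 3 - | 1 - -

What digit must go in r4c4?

Cell r4c4 itself could take any of {2, 5} by direct elimination.
Consider where 2 can go in row 4.
r4c1 is out (column 1 already has a 2).
r4c3 is out (column 3 already has a 2).
r4c6 is out (column 6 already has a 2).
r4c7 is out (column 7 already has a 2).
r4c9 is out (column 9 already has a 2).
So the only cell in row 4 that can hold 2 is r4c4.
Therefore r4c4 = 2.

2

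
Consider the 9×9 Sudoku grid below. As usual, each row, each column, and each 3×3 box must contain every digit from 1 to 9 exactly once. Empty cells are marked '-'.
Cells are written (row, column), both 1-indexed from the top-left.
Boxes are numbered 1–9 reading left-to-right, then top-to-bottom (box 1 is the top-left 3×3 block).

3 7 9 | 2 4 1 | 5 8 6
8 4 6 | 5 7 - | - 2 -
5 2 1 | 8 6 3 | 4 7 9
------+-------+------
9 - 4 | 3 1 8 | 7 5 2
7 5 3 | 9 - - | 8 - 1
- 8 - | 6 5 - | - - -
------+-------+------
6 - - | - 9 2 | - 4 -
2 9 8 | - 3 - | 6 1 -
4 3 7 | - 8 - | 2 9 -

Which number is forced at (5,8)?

Row 5 already contains {1, 3, 5, 7, 8, 9}.
Column 8 already contains {1, 2, 4, 5, 7, 8, 9}.
Its 3×3 block (box 6) already contains {1, 2, 5, 7, 8}.
The only value from 1–9 not eliminated is 6, so (5,8) = 6.

6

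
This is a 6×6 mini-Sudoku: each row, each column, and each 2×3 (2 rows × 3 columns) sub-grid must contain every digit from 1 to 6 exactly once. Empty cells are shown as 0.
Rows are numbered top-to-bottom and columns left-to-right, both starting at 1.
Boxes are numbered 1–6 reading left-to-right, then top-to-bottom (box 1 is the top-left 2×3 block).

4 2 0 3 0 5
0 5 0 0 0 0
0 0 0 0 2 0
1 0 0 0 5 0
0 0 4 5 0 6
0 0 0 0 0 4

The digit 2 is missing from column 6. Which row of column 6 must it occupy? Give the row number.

2

Consider where 2 can go in column 6.
r3c6 is out (row 3 already has a 2).
r4c6 is out (box 4 already has a 2).
So the only cell in column 6 that can hold 2 is r2c6.
That is row 2.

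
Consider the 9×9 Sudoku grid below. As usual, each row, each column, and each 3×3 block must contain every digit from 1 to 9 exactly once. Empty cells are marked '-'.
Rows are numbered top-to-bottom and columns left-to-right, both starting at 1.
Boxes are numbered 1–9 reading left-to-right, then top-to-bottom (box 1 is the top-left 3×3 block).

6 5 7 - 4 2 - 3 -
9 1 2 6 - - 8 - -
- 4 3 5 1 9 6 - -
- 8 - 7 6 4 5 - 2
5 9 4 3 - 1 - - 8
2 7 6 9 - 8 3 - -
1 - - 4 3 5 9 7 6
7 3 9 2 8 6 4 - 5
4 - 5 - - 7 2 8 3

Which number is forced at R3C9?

7

Row 3 already contains {1, 3, 4, 5, 6, 9}.
Column 9 already contains {2, 3, 5, 6, 8}.
Its 3×3 block (box 3) already contains {3, 6, 8}.
The only value from 1–9 not eliminated is 7, so R3C9 = 7.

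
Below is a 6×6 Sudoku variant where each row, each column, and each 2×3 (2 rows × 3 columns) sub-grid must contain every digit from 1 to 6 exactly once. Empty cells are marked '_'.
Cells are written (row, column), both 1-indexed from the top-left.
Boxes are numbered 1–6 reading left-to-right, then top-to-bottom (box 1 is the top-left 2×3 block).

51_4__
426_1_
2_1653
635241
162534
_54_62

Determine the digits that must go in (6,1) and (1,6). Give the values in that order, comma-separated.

For (6,1):
  Row 6 already contains {2, 4, 5, 6}.
  Column 1 already contains {1, 2, 4, 5, 6}.
  Its 2×3 block (box 5) already contains {1, 2, 4, 5, 6}.
  The only value from 1–6 not eliminated is 3, so (6,1) = 3.
For (1,6):
  Row 1 already contains {1, 4, 5}.
  Column 6 already contains {1, 2, 3, 4}.
  Its 2×3 block (box 2) already contains {1, 4}.
  The only value from 1–6 not eliminated is 6, so (1,6) = 6.

3,6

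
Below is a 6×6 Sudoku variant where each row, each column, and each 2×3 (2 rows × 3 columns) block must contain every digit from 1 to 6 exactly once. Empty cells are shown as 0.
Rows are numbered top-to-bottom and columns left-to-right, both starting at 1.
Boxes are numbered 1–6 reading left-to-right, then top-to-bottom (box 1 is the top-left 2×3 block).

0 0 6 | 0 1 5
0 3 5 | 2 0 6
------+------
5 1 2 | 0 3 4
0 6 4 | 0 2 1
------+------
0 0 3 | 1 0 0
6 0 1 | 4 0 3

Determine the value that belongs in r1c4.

3

Row 1 already contains {1, 5, 6}.
Column 4 already contains {1, 2, 4}.
Its 2×3 block (box 2) already contains {1, 2, 5, 6}.
The only value from 1–6 not eliminated is 3, so r1c4 = 3.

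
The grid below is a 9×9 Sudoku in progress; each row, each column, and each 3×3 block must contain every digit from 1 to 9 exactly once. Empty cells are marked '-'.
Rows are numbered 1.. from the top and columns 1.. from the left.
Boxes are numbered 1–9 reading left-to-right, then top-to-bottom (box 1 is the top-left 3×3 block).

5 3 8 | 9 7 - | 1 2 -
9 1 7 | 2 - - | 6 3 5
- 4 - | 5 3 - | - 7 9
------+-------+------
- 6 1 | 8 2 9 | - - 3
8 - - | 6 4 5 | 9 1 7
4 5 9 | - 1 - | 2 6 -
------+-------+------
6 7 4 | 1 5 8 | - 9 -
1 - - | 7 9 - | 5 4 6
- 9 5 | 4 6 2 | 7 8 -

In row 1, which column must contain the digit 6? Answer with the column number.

6

Consider where 6 can go in row 1.
row 1, column 9 is out (column 9 already has a 6).
So the only cell in row 1 that can hold 6 is row 1, column 6.
That is column 6.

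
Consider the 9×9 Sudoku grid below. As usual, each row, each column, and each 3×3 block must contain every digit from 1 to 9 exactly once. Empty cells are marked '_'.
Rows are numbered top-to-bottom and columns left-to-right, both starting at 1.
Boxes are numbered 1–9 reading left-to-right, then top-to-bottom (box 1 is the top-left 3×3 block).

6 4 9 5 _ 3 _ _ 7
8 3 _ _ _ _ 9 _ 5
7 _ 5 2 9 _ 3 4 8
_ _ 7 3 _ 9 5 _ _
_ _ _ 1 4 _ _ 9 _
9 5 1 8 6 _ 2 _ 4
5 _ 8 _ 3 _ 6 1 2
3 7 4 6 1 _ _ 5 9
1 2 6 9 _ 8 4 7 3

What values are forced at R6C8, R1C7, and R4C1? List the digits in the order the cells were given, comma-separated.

For R6C8:
  Row 6 already contains {1, 2, 4, 5, 6, 8, 9}.
  Column 8 already contains {1, 4, 5, 7, 9}.
  Its 3×3 block (box 6) already contains {2, 4, 5, 9}.
  The only value from 1–9 not eliminated is 3, so R6C8 = 3.
For R1C7:
  Row 1 already contains {3, 4, 5, 6, 7, 9}.
  Column 7 already contains {2, 3, 4, 5, 6, 9}.
  Its 3×3 block (box 3) already contains {3, 4, 5, 7, 8, 9}.
  The only value from 1–9 not eliminated is 1, so R1C7 = 1.
For R4C1:
  Consider where 4 can go in row 4.
  R4C2 is out (column 2 already has a 4).
  R4C5 is out (column 5 already has a 4).
  R4C8 is out (column 8 already has a 4).
  R4C9 is out (column 9 already has a 4).
  So the only cell in row 4 that can hold 4 is R4C1.
  So R4C1 = 4.

3,1,4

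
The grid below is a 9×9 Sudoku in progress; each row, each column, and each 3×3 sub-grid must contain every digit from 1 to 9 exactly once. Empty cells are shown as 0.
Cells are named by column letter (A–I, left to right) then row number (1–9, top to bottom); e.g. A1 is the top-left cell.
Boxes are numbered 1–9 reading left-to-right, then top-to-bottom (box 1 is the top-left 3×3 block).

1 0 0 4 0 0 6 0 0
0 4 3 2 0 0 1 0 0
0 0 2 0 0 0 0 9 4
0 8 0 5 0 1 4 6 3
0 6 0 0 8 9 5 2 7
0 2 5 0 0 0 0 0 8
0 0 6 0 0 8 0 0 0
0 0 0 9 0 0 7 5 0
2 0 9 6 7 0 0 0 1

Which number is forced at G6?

9

Row 6 already contains {2, 5, 8}.
Column G already contains {1, 4, 5, 6, 7}.
Its 3×3 block (box 6) already contains {2, 3, 4, 5, 6, 7, 8}.
The only value from 1–9 not eliminated is 9, so G6 = 9.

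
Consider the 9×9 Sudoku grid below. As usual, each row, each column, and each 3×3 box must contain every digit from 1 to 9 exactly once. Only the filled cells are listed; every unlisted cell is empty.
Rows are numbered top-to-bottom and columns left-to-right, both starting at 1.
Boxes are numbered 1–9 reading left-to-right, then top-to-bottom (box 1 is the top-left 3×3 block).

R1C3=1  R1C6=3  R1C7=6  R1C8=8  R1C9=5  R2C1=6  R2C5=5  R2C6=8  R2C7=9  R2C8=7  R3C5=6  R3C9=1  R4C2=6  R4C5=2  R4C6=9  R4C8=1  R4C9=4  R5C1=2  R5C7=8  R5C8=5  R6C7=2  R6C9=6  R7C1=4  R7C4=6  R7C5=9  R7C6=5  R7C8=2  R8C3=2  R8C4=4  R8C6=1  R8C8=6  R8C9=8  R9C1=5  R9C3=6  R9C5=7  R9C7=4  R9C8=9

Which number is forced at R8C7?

5

Cell R8C7 itself could take any of {3, 5, 7} by direct elimination.
Consider where 5 can go in column 7.
R3C7 is out (box 3 already has a 5).
R4C7 is out (box 6 already has a 5).
R7C7 is out (row 7 already has a 5).
So the only cell in column 7 that can hold 5 is R8C7.
Therefore R8C7 = 5.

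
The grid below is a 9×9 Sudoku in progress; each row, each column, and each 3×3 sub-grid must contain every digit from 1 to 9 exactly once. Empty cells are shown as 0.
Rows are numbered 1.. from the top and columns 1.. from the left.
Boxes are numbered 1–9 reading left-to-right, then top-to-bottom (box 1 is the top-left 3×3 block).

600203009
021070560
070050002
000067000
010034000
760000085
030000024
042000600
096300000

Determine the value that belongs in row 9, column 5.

4

Cell row 9, column 5 itself could take any of {1, 2, 4, 8} by direct elimination.
Consider where 4 can go in box 8.
row 7, column 4 is out (row 7 already has a 4). row 7, column 5 is out (row 7 already has a 4). row 7, column 6 is out (row 7 already has a 4). row 8, column 4 is out (row 8 already has a 4). The remaining empty cells in box 8 are similarly blocked.
So the only cell in box 8 that can hold 4 is row 9, column 5.
Therefore row 9, column 5 = 4.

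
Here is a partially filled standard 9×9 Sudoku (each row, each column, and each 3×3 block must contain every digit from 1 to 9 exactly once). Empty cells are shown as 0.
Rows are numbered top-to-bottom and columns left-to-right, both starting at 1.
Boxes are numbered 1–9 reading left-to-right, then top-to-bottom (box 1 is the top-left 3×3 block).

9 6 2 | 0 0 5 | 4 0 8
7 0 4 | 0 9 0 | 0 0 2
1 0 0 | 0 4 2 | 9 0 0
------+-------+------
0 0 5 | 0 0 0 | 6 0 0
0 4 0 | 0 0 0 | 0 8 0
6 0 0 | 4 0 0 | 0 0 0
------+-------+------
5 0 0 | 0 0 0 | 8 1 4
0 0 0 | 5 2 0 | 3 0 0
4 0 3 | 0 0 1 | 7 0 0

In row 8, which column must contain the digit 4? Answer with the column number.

6

Consider where 4 can go in row 8.
R8C1 is out (column 1 already has a 4).
R8C2 is out (column 2 already has a 4).
R8C3 is out (column 3 already has a 4).
R8C8 is out (box 9 already has a 4).
R8C9 is out (column 9 already has a 4).
So the only cell in row 8 that can hold 4 is R8C6.
That is column 6.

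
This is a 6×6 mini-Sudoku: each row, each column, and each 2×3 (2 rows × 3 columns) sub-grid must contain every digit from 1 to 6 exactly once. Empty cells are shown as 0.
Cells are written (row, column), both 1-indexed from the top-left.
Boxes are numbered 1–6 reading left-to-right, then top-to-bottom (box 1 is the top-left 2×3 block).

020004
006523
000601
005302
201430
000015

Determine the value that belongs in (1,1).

Cell (1,1) itself could take any of {1, 3, 5} by direct elimination.
Consider where 5 can go in box 1.
(1,3) is out (column 3 already has a 5).
(2,1) is out (row 2 already has a 5).
(2,2) is out (row 2 already has a 5).
So the only cell in box 1 that can hold 5 is (1,1).
Therefore (1,1) = 5.

5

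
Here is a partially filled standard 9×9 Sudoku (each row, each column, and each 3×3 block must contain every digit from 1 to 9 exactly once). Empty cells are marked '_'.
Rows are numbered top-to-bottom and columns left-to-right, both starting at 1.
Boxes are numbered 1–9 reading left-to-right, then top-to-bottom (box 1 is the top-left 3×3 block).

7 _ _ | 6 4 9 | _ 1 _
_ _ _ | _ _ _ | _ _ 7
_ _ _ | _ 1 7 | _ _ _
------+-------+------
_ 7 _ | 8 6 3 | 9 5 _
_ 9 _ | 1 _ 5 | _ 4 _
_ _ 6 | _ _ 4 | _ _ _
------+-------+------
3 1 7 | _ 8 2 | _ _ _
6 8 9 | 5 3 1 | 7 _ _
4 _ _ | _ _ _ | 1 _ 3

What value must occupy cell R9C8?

8

Cell R9C8 itself could take any of {2, 6, 8, 9} by direct elimination.
Consider where 8 can go in box 9.
R7C7 is out (row 7 already has a 8).
R7C8 is out (row 7 already has a 8).
R7C9 is out (row 7 already has a 8).
R8C8 is out (row 8 already has a 8).
R8C9 is out (row 8 already has a 8).
So the only cell in box 9 that can hold 8 is R9C8.
Therefore R9C8 = 8.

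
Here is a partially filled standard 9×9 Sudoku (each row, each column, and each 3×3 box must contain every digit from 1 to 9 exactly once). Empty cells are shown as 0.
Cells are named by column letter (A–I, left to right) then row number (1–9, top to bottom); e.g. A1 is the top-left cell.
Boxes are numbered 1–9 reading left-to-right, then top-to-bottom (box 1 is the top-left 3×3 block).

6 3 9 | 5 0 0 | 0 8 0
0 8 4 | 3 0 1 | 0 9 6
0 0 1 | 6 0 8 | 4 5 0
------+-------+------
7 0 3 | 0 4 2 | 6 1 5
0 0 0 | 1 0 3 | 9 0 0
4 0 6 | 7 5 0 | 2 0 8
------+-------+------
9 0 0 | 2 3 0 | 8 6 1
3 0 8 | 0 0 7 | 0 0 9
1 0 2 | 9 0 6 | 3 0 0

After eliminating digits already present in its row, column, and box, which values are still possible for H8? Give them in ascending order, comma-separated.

Row 8 already contains {3, 7, 8, 9}.
Column H already contains {1, 5, 6, 8, 9}.
Its 3×3 block (box 9) already contains {1, 3, 6, 8, 9}.
Removing those from 1–9 leaves {2, 4} as the candidates for H8.

2,4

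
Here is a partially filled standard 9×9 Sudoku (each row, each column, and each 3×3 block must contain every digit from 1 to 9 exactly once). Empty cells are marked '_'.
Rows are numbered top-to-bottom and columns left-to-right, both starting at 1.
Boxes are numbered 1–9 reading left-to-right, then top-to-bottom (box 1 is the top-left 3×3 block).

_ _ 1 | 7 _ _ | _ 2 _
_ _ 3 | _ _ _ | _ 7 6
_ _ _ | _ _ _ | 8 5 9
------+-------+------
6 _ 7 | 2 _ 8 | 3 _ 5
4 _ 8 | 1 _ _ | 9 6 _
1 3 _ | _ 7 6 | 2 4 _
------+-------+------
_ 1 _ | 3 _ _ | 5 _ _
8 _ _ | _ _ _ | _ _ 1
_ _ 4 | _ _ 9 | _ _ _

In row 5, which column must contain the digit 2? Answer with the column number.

2

Consider where 2 can go in row 5.
R5C5 is out (box 5 already has a 2).
R5C6 is out (box 5 already has a 2).
R5C9 is out (box 6 already has a 2).
So the only cell in row 5 that can hold 2 is R5C2.
That is column 2.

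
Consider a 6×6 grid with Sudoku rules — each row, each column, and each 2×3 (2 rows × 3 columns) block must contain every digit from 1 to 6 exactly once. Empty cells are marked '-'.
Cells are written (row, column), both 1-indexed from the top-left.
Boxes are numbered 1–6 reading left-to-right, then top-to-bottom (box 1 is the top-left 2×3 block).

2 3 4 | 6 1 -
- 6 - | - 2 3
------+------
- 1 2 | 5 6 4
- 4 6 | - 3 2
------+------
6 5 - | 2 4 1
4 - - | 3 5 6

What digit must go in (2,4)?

Row 2 already contains {2, 3, 6}.
Column 4 already contains {2, 3, 5, 6}.
Its 2×3 block (box 2) already contains {1, 2, 3, 6}.
The only value from 1–6 not eliminated is 4, so (2,4) = 4.

4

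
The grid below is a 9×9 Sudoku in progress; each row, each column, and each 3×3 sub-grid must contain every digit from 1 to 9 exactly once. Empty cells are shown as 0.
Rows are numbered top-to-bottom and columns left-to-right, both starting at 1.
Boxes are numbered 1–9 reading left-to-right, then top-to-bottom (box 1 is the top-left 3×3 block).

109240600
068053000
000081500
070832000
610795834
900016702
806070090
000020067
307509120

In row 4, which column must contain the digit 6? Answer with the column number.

9

Consider where 6 can go in row 4.
r4c1 is out (column 1 already has a 6).
r4c3 is out (column 3 already has a 6).
r4c7 is out (column 7 already has a 6).
r4c8 is out (column 8 already has a 6).
So the only cell in row 4 that can hold 6 is r4c9.
That is column 9.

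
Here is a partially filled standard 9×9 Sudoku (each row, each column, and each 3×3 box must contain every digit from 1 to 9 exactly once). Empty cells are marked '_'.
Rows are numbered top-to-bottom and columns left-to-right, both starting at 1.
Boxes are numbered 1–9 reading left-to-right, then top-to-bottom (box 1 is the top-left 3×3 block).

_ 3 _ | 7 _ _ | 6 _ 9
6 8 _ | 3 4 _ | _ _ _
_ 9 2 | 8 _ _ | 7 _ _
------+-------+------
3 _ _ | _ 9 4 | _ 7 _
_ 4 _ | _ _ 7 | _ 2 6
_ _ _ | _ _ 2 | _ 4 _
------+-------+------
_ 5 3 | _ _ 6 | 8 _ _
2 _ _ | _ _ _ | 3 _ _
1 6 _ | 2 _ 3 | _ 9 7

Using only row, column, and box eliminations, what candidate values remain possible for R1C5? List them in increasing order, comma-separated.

Row 1 already contains {3, 6, 7, 9}.
Column 5 already contains {4, 9}.
Its 3×3 block (box 2) already contains {3, 4, 7, 8}.
Removing those from 1–9 leaves {1, 2, 5} as the candidates for R1C5.

1,2,5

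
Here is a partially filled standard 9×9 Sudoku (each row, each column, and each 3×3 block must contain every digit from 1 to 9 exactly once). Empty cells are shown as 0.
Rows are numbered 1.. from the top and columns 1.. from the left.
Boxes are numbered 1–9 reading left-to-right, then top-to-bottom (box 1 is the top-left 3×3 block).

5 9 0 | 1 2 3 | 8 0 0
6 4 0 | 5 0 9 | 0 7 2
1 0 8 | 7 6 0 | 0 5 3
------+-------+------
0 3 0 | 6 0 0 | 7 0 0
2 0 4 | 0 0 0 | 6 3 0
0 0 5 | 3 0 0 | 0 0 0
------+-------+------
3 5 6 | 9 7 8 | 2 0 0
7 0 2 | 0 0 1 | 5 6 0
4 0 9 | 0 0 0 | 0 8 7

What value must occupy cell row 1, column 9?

6

Cell row 1, column 9 itself could take any of {4, 6} by direct elimination.
Consider where 6 can go in column 9.
row 4, column 9 is out (row 4 already has a 6).
row 5, column 9 is out (row 5 already has a 6).
row 6, column 9 is out (box 6 already has a 6).
row 7, column 9 is out (row 7 already has a 6).
row 8, column 9 is out (row 8 already has a 6).
So the only cell in column 9 that can hold 6 is row 1, column 9.
Therefore row 1, column 9 = 6.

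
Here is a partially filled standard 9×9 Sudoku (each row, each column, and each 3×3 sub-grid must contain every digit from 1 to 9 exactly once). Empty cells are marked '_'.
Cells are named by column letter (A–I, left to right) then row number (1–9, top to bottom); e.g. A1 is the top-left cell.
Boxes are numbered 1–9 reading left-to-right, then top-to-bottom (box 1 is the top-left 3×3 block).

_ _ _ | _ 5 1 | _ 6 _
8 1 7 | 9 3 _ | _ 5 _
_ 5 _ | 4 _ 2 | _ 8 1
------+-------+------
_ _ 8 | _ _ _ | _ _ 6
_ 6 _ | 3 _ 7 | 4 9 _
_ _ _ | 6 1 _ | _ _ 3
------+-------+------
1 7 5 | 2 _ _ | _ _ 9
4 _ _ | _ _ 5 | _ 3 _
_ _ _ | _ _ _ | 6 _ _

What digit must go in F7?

3

Cell F7 itself could take any of {3, 4, 6, 8} by direct elimination.
Consider where 3 can go in row 7.
E7 is out (column E already has a 3).
G7 is out (box 9 already has a 3).
H7 is out (column H already has a 3).
So the only cell in row 7 that can hold 3 is F7.
Therefore F7 = 3.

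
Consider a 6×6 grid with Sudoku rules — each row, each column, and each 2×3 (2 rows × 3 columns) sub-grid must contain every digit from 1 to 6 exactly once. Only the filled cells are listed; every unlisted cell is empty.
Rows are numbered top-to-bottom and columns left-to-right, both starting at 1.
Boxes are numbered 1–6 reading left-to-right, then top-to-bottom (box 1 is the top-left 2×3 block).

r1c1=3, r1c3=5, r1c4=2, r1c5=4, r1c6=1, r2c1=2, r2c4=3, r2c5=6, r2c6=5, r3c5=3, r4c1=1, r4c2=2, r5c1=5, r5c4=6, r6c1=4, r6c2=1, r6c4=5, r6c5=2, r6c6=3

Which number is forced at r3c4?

Cell r3c4 itself could take any of {1, 4} by direct elimination.
Consider where 1 can go in row 3.
r3c1 is out (column 1 already has a 1).
r3c2 is out (column 2 already has a 1).
r3c3 is out (box 3 already has a 1).
r3c6 is out (column 6 already has a 1).
So the only cell in row 3 that can hold 1 is r3c4.
Therefore r3c4 = 1.

1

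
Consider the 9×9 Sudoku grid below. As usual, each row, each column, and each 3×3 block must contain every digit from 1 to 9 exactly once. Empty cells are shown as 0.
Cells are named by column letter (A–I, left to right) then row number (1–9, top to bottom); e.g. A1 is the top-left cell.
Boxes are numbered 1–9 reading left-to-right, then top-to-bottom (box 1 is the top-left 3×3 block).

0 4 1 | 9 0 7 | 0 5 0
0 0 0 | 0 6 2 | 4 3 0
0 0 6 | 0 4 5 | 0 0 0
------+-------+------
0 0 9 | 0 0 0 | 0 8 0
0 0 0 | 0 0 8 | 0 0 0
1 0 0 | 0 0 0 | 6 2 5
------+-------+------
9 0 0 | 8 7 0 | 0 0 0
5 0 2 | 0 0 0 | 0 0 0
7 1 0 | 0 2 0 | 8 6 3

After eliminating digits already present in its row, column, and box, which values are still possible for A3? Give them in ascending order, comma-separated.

2,3,8

Row 3 already contains {4, 5, 6}.
Column A already contains {1, 5, 7, 9}.
Its 3×3 block (box 1) already contains {1, 4, 6}.
Removing those from 1–9 leaves {2, 3, 8} as the candidates for A3.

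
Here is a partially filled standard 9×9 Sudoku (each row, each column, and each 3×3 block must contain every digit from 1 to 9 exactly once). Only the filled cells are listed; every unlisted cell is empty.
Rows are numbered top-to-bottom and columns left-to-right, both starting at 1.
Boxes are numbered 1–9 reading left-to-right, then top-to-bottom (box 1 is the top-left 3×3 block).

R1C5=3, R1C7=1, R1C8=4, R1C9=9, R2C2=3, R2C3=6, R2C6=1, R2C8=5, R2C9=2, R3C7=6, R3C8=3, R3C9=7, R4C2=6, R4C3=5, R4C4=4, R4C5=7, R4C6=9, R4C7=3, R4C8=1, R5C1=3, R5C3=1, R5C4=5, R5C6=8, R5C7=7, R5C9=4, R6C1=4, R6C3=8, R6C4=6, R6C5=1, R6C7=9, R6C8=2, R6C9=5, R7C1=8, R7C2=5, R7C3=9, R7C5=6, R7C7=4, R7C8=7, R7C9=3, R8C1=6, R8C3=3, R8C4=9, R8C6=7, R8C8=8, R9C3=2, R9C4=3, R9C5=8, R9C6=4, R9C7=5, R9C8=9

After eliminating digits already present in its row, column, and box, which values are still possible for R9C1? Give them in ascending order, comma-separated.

Row 9 already contains {2, 3, 4, 5, 8, 9}.
Column 1 already contains {3, 4, 6, 8}.
Its 3×3 block (box 7) already contains {2, 3, 5, 6, 8, 9}.
Removing those from 1–9 leaves {1, 7} as the candidates for R9C1.

1,7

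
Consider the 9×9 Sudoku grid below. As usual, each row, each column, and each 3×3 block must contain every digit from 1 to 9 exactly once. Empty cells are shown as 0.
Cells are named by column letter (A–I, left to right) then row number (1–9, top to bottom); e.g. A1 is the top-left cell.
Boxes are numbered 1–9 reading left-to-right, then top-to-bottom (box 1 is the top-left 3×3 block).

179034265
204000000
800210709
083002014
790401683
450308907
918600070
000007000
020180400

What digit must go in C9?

7

Cell C9 itself could take any of {5, 6, 7} by direct elimination.
Consider where 7 can go in row 9.
A9 is out (column A already has a 7).
F9 is out (column F already has a 7).
H9 is out (column H already has a 7).
I9 is out (column I already has a 7).
So the only cell in row 9 that can hold 7 is C9.
Therefore C9 = 7.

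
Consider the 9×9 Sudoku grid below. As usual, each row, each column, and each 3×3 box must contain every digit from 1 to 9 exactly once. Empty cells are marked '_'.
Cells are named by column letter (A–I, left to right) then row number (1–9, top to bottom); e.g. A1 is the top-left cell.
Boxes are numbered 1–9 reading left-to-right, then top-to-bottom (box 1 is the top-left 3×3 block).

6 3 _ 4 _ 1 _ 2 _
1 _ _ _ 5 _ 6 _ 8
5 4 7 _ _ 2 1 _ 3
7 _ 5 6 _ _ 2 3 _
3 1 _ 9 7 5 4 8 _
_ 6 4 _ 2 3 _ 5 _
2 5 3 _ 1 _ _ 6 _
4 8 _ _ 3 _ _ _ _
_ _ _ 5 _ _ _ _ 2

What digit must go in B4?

Row 4 already contains {2, 3, 5, 6, 7}.
Column B already contains {1, 3, 4, 5, 6, 8}.
Its 3×3 block (box 4) already contains {1, 3, 4, 5, 6, 7}.
The only value from 1–9 not eliminated is 9, so B4 = 9.

9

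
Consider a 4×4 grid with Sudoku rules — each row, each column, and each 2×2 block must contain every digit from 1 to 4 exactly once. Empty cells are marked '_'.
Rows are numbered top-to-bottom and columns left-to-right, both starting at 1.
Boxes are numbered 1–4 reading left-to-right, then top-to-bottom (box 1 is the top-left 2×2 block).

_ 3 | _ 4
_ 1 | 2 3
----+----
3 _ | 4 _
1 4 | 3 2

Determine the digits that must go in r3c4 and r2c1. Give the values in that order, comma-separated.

1,4

For r3c4:
  Row 3 already contains {3, 4}.
  Column 4 already contains {2, 3, 4}.
  Its 2×2 block (box 4) already contains {2, 3, 4}.
  The only value from 1–4 not eliminated is 1, so r3c4 = 1.
For r2c1:
  Row 2 already contains {1, 2, 3}.
  Column 1 already contains {1, 3}.
  Its 2×2 block (box 1) already contains {1, 3}.
  The only value from 1–4 not eliminated is 4, so r2c1 = 4.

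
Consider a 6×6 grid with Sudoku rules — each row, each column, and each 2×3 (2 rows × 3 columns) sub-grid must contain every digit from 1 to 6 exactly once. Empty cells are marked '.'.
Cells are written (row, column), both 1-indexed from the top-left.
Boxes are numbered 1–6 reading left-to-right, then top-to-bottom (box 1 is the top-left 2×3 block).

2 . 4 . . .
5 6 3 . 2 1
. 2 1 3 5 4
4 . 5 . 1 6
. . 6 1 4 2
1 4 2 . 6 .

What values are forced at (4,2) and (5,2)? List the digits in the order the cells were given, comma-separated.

3,5

For (4,2):
  Row 4 already contains {1, 4, 5, 6}.
  Column 2 already contains {2, 4, 6}.
  Its 2×3 block (box 3) already contains {1, 2, 4, 5}.
  The only value from 1–6 not eliminated is 3, so (4,2) = 3.
For (5,2):
  Consider where 5 can go in box 5.
  (5,1) is out (column 1 already has a 5).
  So the only cell in box 5 that can hold 5 is (5,2).
  So (5,2) = 5.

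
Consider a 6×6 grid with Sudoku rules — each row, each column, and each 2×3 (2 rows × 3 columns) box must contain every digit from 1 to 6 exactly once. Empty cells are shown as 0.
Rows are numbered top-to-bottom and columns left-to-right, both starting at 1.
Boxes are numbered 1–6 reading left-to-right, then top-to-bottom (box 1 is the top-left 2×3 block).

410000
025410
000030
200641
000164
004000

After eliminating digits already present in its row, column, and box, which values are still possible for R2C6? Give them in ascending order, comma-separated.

3,6

Row 2 already contains {1, 2, 4, 5}.
Column 6 already contains {1, 4}.
Its 2×3 block (box 2) already contains {1, 4}.
Removing those from 1–6 leaves {3, 6} as the candidates for R2C6.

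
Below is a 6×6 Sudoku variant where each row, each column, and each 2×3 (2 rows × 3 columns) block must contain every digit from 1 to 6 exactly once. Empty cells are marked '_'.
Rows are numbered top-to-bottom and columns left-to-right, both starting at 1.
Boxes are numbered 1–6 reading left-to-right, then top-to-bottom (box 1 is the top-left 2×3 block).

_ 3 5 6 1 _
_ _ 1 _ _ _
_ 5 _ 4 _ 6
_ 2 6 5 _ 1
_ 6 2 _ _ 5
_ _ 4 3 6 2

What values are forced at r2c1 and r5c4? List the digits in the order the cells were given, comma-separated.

6,1

For r2c1:
  Consider where 6 can go in column 1.
  r1c1 is out (row 1 already has a 6).
  r3c1 is out (row 3 already has a 6).
  r4c1 is out (row 4 already has a 6).
  r5c1 is out (row 5 already has a 6).
  r6c1 is out (row 6 already has a 6).
  So the only cell in column 1 that can hold 6 is r2c1.
  So r2c1 = 6.
For r5c4:
  Row 5 already contains {2, 5, 6}.
  Column 4 already contains {3, 4, 5, 6}.
  Its 2×3 block (box 6) already contains {2, 3, 5, 6}.
  The only value from 1–6 not eliminated is 1, so r5c4 = 1.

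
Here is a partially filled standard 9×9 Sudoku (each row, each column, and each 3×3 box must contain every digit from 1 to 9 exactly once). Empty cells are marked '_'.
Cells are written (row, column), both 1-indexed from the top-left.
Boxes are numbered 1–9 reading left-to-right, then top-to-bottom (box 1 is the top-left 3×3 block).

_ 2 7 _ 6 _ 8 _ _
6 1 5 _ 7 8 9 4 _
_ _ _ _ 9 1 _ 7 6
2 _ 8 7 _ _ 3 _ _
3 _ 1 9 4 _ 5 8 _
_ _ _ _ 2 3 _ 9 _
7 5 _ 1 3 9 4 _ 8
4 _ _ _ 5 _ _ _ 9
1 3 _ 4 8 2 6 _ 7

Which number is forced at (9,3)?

9

Row 9 already contains {1, 2, 3, 4, 6, 7, 8}.
Column 3 already contains {1, 5, 7, 8}.
Its 3×3 block (box 7) already contains {1, 3, 4, 5, 7}.
The only value from 1–9 not eliminated is 9, so (9,3) = 9.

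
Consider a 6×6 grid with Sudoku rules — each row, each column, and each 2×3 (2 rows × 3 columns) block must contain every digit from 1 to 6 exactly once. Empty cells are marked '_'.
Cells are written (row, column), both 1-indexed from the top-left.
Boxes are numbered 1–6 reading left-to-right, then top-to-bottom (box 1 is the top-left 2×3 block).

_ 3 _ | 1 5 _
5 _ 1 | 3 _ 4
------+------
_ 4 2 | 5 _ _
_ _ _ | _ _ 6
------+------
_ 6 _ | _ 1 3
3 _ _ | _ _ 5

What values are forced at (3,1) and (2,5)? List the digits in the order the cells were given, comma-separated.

6,6

For (3,1):
  Consider where 6 can go in row 3.
  (3,5) is out (box 4 already has a 6).
  (3,6) is out (column 6 already has a 6).
  So the only cell in row 3 that can hold 6 is (3,1).
  So (3,1) = 6.
For (2,5):
  Consider where 6 can go in row 2.
  (2,2) is out (column 2 already has a 6).
  So the only cell in row 2 that can hold 6 is (2,5).
  So (2,5) = 6.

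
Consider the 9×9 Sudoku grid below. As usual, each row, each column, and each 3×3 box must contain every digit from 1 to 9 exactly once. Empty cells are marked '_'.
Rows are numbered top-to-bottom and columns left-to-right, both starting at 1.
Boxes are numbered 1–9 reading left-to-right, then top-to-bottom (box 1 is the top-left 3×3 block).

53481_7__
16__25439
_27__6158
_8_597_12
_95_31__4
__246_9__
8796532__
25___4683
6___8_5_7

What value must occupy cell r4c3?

Cell r4c3 itself could take any of {3, 6} by direct elimination.
Consider where 6 can go in box 4.
r4c1 is out (column 1 already has a 6).
r5c1 is out (column 1 already has a 6).
r6c1 is out (row 6 already has a 6).
r6c2 is out (row 6 already has a 6).
So the only cell in box 4 that can hold 6 is r4c3.
Therefore r4c3 = 6.

6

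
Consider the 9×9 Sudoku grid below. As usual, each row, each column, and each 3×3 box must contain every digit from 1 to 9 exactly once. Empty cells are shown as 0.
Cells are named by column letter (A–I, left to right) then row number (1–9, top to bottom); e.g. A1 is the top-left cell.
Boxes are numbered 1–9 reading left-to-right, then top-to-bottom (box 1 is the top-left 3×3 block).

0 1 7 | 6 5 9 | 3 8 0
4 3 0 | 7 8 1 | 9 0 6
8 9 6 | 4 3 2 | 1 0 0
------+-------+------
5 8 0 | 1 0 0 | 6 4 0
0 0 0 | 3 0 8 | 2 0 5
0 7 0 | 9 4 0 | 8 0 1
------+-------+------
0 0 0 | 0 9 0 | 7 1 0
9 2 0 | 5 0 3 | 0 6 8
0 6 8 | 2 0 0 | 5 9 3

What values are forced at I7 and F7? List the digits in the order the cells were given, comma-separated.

For I7:
  Consider where 2 can go in box 9.
  G8 is out (row 8 already has a 2).
  So the only cell in box 9 that can hold 2 is I7.
  So I7 = 2.
For F7:
  Consider where 6 can go in row 7.
  A7 is out (box 7 already has a 6).
  B7 is out (column B already has a 6).
  C7 is out (column C already has a 6).
  D7 is out (column D already has a 6).
  I7 is out (column I already has a 6).
  So the only cell in row 7 that can hold 6 is F7.
  So F7 = 6.

2,6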